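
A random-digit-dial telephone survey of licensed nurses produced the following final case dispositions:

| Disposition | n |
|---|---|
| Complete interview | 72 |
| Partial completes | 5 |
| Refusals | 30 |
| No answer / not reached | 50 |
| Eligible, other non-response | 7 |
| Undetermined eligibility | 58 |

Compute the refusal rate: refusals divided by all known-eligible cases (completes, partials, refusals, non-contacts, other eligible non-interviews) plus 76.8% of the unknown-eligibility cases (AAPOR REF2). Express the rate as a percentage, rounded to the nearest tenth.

Top = 30
Known eligible = 72 + 5 + 30 + 50 + 7 = 164
e × U = 0.7680 × 58 = 44.54
Denominator = 164 + 44.54 = 208.54
REF2 = 30 / 208.54 = 0.1439

14.4%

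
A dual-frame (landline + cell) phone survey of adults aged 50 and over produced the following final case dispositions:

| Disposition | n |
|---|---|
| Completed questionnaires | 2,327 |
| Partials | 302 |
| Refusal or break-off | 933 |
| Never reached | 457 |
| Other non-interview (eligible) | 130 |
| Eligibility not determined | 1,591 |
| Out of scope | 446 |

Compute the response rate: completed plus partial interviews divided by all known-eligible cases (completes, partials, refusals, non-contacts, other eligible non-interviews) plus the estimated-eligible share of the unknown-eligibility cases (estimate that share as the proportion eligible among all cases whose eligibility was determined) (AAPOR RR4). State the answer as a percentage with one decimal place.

47.1%

Num: 2327 + 302 = 2629
Known eligible: 2327 + 302 + 933 + 457 + 130 = 4149
e = 4149 / (4149 + 446) = 4149 / 4595 = 0.9029
Estimated eligible among unknowns: 0.9029 × 1591 = 1436.51
Base: 4149 + 1436.51 = 5585.51
RR4 = 2629 / 5585.51 = 0.4707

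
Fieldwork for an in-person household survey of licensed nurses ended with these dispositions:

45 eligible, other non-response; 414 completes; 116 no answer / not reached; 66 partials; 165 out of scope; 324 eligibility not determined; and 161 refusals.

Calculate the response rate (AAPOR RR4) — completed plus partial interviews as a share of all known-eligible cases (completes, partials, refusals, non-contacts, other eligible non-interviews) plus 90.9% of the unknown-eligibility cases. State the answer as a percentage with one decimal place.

Num = 414 + 66 = 480
Eligible (known) = 414 + 66 + 161 + 116 + 45 = 802
e × U = 0.9090 × 324 = 294.52
Denom = 802 + 294.52 = 1096.52
RR4 = 480 / 1096.52 = 0.4377

43.8%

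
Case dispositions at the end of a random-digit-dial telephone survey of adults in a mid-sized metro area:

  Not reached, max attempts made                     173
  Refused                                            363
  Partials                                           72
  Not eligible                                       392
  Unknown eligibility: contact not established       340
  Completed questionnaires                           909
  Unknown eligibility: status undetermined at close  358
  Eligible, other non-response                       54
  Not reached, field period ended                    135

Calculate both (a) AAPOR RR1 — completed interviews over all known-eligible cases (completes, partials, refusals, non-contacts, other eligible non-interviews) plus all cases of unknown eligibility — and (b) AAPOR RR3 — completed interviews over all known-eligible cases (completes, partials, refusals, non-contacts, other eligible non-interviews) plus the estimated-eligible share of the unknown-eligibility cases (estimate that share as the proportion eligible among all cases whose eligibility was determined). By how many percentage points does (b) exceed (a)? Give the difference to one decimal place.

No answer / not reached = 135 + 173 = 308
Eligibility not determined = 340 + 358 = 698
Num = 909
Denominator = 909 + 72 + 363 + 308 + 54 + 698 = 2404
RR1 = 909 / 2404 = 0.3781
Known eligible = 909 + 72 + 363 + 308 + 54 = 1706
e = 1706 / (1706 + 392) = 1706 / 2098 = 0.8132
e × U = 0.8132 × 698 = 567.61
Denominator = 1706 + 567.61 = 2273.61
RR3 = 909 / 2273.61 = 0.3998
Difference = 39.98 − 37.81 = 2.17 percentage points

2.2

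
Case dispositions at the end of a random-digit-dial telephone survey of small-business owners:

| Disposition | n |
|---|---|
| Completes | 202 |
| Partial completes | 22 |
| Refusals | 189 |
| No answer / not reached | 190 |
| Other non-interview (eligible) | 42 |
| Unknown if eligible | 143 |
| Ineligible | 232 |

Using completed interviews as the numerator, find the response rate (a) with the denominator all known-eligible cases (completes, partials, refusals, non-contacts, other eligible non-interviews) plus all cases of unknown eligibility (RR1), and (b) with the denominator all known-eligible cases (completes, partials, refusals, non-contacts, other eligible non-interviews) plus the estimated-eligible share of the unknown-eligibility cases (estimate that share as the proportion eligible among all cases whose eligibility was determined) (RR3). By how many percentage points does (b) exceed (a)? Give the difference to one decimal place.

Num = 202
Denominator = 202 + 22 + 189 + 190 + 42 + 143 = 788
RR1 = 202 / 788 = 0.2563
Eligible (known) = 202 + 22 + 189 + 190 + 42 = 645
e = 645 / (645 + 232) = 645 / 877 = 0.7355
Estimated eligible among unknowns = 0.7355 × 143 = 105.18
Denominator = 645 + 105.18 = 750.18
RR3 = 202 / 750.18 = 0.2693
Difference = 26.93 − 25.63 = 1.30 percentage points

1.3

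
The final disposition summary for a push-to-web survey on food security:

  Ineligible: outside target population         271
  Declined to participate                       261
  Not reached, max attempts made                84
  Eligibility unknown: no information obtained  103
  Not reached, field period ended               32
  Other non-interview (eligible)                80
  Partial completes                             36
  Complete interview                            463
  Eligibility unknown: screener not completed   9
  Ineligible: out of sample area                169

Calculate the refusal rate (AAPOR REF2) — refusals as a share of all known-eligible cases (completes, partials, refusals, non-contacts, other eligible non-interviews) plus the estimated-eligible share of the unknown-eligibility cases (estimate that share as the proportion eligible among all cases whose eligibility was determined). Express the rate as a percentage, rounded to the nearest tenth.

25.3%

Never reached = 32 + 84 = 116
Undetermined eligibility = 9 + 103 = 112
Out of scope = 271 + 169 = 440
Numerator → 261
Eligible (known) → 463 + 36 + 261 + 116 + 80 = 956
e = 956 / (956 + 440) = 956 / 1396 = 0.6848
e × U → 0.6848 × 112 = 76.70
Denom → 956 + 76.70 = 1032.70
REF2 = 261 / 1032.70 = 0.2527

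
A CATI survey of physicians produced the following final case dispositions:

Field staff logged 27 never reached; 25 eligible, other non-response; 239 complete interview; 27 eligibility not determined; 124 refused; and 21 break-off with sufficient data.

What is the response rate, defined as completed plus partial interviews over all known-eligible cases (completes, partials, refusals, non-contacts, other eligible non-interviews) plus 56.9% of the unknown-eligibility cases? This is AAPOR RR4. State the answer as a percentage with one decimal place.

Numerator = 239 + 21 = 260
Determined eligible = 239 + 21 + 124 + 27 + 25 = 436
e × U = 0.5690 × 27 = 15.36
Denominator = 436 + 15.36 = 451.36
RR4 = 260 / 451.36 = 0.5760

57.6%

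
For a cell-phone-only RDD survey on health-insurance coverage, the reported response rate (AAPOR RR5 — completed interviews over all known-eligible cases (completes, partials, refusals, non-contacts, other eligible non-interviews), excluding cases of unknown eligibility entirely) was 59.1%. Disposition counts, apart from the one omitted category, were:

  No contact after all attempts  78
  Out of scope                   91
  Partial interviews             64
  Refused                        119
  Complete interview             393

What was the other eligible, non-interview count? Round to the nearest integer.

RR5 = 393 / D = 0.591
D = 393 / 0.591 = 665.0
Rest of base = 654
other eligible, non-interview = 665.0 − 654 ≈ 11

11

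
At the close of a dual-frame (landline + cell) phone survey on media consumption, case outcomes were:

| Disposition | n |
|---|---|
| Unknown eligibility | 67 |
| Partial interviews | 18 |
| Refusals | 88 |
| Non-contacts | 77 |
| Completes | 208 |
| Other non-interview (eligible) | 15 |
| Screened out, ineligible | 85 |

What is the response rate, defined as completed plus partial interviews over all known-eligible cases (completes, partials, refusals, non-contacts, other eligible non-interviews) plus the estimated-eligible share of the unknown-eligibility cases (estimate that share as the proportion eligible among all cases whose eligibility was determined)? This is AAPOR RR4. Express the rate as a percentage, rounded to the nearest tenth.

Num = 208 + 18 = 226
Known eligible = 208 + 18 + 88 + 77 + 15 = 406
e = 406 / (406 + 85) = 406 / 491 = 0.8269
e × U = 0.8269 × 67 = 55.40
Denominator = 406 + 55.40 = 461.40
RR4 = 226 / 461.40 = 0.4898

49.0%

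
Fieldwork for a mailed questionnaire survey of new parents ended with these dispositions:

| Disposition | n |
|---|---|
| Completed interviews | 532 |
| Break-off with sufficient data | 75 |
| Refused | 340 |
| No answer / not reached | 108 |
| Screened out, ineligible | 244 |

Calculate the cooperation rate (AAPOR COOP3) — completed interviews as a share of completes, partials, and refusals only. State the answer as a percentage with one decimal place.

Num: 532
Denom: 532 + 75 + 340 = 947
COOP3 = 532 / 947 = 0.5618

56.2%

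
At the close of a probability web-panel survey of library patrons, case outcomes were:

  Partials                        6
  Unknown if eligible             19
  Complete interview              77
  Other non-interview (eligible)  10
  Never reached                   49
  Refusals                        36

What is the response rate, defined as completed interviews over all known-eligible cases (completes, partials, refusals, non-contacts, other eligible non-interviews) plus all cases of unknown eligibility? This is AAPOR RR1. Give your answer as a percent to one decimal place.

Num = 77
Denom = 77 + 6 + 36 + 49 + 10 + 19 = 197
RR1 = 77 / 197 = 0.3909

39.1%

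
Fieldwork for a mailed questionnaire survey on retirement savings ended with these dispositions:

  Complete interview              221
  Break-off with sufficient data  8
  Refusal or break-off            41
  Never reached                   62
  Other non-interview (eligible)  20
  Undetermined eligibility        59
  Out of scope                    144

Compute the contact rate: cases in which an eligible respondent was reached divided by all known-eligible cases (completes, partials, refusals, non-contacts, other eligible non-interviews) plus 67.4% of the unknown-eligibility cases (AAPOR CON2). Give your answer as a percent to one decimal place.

74.0%

Num = 221 + 8 + 41 + 20 = 290
Determined eligible = 221 + 8 + 41 + 62 + 20 = 352
Estimated eligible among unknowns = 0.6740 × 59 = 39.77
Denominator = 352 + 39.77 = 391.77
CON2 = 290 / 391.77 = 0.7402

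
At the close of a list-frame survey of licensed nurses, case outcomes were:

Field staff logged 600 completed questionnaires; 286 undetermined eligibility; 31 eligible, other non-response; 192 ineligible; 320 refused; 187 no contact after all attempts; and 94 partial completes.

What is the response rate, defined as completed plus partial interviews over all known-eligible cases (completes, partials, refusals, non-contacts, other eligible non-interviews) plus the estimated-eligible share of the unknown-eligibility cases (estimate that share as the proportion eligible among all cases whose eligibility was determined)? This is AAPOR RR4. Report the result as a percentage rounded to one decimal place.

Num → 600 + 94 = 694
Known eligible → 600 + 94 + 320 + 187 + 31 = 1232
e = 1232 / (1232 + 192) = 1232 / 1424 = 0.8652
e × U → 0.8652 × 286 = 247.45
Base → 1232 + 247.45 = 1479.45
RR4 = 694 / 1479.45 = 0.4691

46.9%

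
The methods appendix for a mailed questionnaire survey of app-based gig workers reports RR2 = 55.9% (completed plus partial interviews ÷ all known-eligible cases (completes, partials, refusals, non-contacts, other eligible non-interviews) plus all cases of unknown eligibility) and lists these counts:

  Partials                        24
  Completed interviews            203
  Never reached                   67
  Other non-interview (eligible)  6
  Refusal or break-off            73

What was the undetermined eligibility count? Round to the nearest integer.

Numerator = 203 + 24 = 227
RR2 = 227 / D = 0.559
D = 227 / 0.559 = 406.1
Other denominator terms total 373
undetermined eligibility = 406.1 − 373 ≈ 33

33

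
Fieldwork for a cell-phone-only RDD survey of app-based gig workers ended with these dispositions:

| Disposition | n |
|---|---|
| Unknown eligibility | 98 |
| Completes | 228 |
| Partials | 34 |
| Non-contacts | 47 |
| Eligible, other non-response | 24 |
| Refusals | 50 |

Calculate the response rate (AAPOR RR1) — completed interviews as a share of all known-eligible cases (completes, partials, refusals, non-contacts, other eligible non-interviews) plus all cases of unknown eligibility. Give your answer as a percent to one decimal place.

Num: 228
Base: 228 + 34 + 50 + 47 + 24 + 98 = 481
RR1 = 228 / 481 = 0.4740

47.4%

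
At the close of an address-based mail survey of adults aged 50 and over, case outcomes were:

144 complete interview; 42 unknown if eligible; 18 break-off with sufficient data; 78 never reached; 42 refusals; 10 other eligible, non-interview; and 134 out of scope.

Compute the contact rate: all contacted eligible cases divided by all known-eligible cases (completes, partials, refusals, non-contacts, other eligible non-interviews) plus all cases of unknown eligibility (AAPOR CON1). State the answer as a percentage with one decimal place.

64.1%

Top = 144 + 18 + 42 + 10 = 214
Denom = 144 + 18 + 42 + 78 + 10 + 42 = 334
CON1 = 214 / 334 = 0.6407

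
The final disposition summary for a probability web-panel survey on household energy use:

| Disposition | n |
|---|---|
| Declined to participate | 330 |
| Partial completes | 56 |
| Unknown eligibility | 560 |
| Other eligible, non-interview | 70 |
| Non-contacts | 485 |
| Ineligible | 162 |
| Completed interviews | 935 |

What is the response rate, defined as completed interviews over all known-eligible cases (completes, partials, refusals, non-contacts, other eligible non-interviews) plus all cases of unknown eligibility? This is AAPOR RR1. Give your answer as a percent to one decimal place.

38.4%

Top = 935
Denom = 935 + 56 + 330 + 485 + 70 + 560 = 2436
RR1 = 935 / 2436 = 0.3838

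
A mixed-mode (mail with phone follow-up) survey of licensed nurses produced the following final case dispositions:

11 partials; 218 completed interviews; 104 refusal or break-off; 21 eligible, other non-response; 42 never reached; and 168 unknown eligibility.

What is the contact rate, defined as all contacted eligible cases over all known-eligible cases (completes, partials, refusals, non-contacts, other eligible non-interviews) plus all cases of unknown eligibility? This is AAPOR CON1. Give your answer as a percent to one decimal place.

Top: 218 + 11 + 104 + 21 = 354
Base: 218 + 11 + 104 + 42 + 21 + 168 = 564
CON1 = 354 / 564 = 0.6277

62.8%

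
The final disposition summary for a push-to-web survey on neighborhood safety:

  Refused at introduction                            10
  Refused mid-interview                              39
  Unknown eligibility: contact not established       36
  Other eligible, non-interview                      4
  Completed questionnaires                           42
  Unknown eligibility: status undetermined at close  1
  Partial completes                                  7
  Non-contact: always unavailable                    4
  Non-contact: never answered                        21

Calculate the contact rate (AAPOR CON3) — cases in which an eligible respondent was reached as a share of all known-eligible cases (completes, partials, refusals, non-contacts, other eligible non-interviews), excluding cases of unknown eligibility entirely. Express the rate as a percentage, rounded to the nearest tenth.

80.3%

Declined to participate = 10 + 39 = 49
Non-contacts = 21 + 4 = 25
Undetermined eligibility = 36 + 1 = 37
Num: 42 + 7 + 49 + 4 = 102
Denominator: 42 + 7 + 49 + 25 + 4 = 127
CON3 = 102 / 127 = 0.8031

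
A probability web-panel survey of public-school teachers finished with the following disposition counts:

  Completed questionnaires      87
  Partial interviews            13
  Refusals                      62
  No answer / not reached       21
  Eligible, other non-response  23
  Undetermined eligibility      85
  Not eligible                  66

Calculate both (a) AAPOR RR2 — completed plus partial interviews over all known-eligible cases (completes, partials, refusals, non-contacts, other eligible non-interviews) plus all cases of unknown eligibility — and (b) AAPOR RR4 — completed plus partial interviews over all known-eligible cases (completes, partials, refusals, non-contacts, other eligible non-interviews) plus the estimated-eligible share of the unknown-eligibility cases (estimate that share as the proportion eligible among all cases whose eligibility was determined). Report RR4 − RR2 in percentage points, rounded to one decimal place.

2.6

Top → 87 + 13 = 100
Denom → 87 + 13 + 62 + 21 + 23 + 85 = 291
RR2 = 100 / 291 = 0.3436
Eligible (known) → 87 + 13 + 62 + 21 + 23 = 206
e = 206 / (206 + 66) = 206 / 272 = 0.7574
Eligible share of unknowns → 0.7574 × 85 = 64.38
Denom → 206 + 64.38 = 270.38
RR4 = 100 / 270.38 = 0.3698
Difference = 36.98 − 34.36 = 2.62 percentage points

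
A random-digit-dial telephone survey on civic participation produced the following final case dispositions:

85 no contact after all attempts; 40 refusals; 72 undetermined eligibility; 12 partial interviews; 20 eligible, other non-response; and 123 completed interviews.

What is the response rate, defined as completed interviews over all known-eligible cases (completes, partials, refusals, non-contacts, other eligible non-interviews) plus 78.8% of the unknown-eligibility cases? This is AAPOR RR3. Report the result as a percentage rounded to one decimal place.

36.5%

Top = 123
Known eligible = 123 + 12 + 40 + 85 + 20 = 280
Estimated eligible among unknowns = 0.7880 × 72 = 56.74
Denominator = 280 + 56.74 = 336.74
RR3 = 123 / 336.74 = 0.3653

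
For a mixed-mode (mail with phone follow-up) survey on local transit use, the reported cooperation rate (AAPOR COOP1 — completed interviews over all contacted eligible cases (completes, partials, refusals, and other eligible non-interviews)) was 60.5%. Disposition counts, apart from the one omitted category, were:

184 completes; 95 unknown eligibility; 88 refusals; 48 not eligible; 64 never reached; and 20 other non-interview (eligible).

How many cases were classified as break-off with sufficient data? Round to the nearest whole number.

COOP1 = 184 / D = 0.605
D = 184 / 0.605 = 304.1
Other denominator terms total 292
break-off with sufficient data = 304.1 − 292 ≈ 12

12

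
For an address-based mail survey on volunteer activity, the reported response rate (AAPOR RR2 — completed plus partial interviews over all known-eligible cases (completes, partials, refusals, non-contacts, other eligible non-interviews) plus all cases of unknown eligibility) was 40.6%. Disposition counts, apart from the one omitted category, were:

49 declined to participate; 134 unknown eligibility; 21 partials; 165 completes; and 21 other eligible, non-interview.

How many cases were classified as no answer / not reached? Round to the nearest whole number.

68

Num = 165 + 21 = 186
RR2 = 186 / D = 0.406
D = 186 / 0.406 = 458.1
Remaining denominator categories sum to 390
no answer / not reached = 458.1 − 390 ≈ 68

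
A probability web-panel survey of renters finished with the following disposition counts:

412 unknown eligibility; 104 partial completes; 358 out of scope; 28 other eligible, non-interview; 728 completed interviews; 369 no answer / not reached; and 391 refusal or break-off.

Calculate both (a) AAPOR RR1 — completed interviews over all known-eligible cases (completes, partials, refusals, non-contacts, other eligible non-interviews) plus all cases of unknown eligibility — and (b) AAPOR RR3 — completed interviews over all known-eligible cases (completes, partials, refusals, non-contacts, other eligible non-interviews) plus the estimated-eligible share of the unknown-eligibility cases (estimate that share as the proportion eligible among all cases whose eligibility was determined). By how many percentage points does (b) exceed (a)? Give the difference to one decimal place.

Num = 728
Denom = 728 + 104 + 391 + 369 + 28 + 412 = 2032
RR1 = 728 / 2032 = 0.3583
Known eligible = 728 + 104 + 391 + 369 + 28 = 1620
e = 1620 / (1620 + 358) = 1620 / 1978 = 0.8190
e × U = 0.8190 × 412 = 337.43
Denom = 1620 + 337.43 = 1957.43
RR3 = 728 / 1957.43 = 0.3719
Difference = 37.19 − 35.83 = 1.36 percentage points

1.4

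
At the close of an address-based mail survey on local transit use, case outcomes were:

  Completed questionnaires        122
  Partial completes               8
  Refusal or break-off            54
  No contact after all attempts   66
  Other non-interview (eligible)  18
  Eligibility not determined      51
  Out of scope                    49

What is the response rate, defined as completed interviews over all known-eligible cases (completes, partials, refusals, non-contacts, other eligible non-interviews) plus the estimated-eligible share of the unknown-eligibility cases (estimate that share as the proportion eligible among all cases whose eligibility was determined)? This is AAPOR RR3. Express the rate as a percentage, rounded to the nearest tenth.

39.2%

Top = 122
Determined eligible = 122 + 8 + 54 + 66 + 18 = 268
e = 268 / (268 + 49) = 268 / 317 = 0.8454
Estimated eligible among unknowns = 0.8454 × 51 = 43.12
Base = 268 + 43.12 = 311.12
RR3 = 122 / 311.12 = 0.3921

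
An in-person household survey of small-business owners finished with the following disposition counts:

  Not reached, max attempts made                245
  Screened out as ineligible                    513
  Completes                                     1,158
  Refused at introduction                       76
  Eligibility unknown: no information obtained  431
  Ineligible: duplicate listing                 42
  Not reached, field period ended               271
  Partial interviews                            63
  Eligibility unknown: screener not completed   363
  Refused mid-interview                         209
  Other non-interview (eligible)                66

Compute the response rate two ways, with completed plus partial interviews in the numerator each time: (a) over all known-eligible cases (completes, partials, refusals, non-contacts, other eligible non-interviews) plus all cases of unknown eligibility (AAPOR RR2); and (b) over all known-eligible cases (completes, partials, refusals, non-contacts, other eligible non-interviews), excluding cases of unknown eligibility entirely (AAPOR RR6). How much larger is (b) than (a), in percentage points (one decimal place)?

Refusal or break-off = 76 + 209 = 285
No contact after all attempts = 271 + 245 = 516
Unknown eligibility = 363 + 431 = 794
Screened out, ineligible = 513 + 42 = 555
Top = 1158 + 63 = 1221
Denom = 1158 + 63 + 285 + 516 + 66 + 794 = 2882
RR2 = 1221 / 2882 = 0.4237
Denom = 1158 + 63 + 285 + 516 + 66 = 2088
RR6 = 1221 / 2088 = 0.5848
Difference = 58.48 − 42.37 = 16.11 percentage points

16.1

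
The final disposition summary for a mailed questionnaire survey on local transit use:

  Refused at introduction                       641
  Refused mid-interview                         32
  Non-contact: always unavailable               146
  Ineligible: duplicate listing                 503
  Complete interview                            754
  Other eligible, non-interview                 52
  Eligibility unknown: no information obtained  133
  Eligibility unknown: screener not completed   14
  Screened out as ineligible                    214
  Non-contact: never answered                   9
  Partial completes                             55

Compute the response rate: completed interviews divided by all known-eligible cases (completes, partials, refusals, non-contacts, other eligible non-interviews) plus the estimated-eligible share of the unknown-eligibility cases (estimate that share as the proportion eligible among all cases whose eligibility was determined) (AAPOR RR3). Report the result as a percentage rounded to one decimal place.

42.1%

Refused = 641 + 32 = 673
No answer / not reached = 9 + 146 = 155
Unknown eligibility = 14 + 133 = 147
Ineligible = 214 + 503 = 717
Numerator = 754
Known eligible = 754 + 55 + 673 + 155 + 52 = 1689
e = 1689 / (1689 + 717) = 1689 / 2406 = 0.7020
Estimated eligible among unknowns = 0.7020 × 147 = 103.19
Base = 1689 + 103.19 = 1792.19
RR3 = 754 / 1792.19 = 0.4207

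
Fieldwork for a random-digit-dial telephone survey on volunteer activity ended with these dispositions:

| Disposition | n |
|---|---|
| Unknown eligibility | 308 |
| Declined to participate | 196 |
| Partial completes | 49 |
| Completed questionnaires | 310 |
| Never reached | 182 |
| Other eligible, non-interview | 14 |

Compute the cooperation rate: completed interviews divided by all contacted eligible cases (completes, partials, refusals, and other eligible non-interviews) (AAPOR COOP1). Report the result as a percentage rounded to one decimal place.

54.5%

Top → 310
Denom → 310 + 49 + 196 + 14 = 569
COOP1 = 310 / 569 = 0.5448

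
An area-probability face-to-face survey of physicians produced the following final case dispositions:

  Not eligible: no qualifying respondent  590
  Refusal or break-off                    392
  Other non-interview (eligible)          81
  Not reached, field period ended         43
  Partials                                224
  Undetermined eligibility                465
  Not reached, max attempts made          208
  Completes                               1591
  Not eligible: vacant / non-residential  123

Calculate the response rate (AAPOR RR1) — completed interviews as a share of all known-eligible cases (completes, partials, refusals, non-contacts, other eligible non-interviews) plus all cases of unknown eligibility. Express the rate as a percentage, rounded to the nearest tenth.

Never reached = 43 + 208 = 251
Not eligible = 590 + 123 = 713
Num = 1591
Denominator = 1591 + 224 + 392 + 251 + 81 + 465 = 3004
RR1 = 1591 / 3004 = 0.5296

53.0%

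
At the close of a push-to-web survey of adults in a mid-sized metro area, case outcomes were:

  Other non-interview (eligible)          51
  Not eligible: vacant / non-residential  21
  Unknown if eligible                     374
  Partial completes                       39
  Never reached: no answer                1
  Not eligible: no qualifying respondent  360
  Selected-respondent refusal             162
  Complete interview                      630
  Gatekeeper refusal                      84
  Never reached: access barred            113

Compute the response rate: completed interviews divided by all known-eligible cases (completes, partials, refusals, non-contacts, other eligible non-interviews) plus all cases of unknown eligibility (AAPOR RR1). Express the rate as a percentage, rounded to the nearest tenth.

Refused = 84 + 162 = 246
Non-contacts = 1 + 113 = 114
Ineligible = 360 + 21 = 381
Num = 630
Base = 630 + 39 + 246 + 114 + 51 + 374 = 1454
RR1 = 630 / 1454 = 0.4333

43.3%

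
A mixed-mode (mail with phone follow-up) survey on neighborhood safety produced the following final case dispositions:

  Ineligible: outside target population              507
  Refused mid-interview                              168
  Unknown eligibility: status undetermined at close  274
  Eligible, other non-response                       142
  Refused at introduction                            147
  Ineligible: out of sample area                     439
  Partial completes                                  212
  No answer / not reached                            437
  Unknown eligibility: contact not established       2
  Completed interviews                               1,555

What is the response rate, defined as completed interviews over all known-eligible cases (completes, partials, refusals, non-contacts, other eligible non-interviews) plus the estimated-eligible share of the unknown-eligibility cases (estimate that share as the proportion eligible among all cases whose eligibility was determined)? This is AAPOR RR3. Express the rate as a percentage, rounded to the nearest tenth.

Declined to participate = 147 + 168 = 315
Undetermined eligibility = 2 + 274 = 276
Not eligible = 507 + 439 = 946
Numerator → 1555
Determined eligible → 1555 + 212 + 315 + 437 + 142 = 2661
e = 2661 / (2661 + 946) = 2661 / 3607 = 0.7377
e × U → 0.7377 × 276 = 203.61
Denom → 2661 + 203.61 = 2864.61
RR3 = 1555 / 2864.61 = 0.5428

54.3%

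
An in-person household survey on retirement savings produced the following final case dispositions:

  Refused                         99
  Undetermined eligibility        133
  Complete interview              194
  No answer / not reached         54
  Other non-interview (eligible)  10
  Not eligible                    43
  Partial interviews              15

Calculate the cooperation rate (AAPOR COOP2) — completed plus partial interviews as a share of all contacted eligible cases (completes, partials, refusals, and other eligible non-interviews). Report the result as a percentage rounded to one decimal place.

65.7%

Num: 194 + 15 = 209
Base: 194 + 15 + 99 + 10 = 318
COOP2 = 209 / 318 = 0.6572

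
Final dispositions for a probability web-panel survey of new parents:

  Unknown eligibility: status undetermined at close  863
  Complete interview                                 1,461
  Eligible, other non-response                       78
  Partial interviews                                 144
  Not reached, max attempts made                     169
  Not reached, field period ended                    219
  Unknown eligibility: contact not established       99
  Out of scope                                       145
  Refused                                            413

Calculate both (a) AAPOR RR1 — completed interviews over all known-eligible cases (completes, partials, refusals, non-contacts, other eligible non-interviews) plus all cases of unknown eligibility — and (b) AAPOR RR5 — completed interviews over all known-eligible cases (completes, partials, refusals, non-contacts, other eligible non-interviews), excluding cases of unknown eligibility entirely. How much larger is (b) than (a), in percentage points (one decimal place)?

16.4

Non-contacts = 219 + 169 = 388
Unknown if eligible = 99 + 863 = 962
Top = 1461
Denom = 1461 + 144 + 413 + 388 + 78 + 962 = 3446
RR1 = 1461 / 3446 = 0.4240
Denom = 1461 + 144 + 413 + 388 + 78 = 2484
RR5 = 1461 / 2484 = 0.5882
Difference = 58.82 − 42.40 = 16.42 percentage points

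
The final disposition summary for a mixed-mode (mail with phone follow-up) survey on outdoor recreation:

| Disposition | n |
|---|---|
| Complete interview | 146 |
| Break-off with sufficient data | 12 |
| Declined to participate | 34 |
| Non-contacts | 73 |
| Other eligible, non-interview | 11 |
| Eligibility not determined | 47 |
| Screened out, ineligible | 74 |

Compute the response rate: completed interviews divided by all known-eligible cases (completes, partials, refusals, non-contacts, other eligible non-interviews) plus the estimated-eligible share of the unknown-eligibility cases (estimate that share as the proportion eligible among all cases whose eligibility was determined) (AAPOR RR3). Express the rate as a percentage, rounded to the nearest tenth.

46.6%

Numerator = 146
Determined eligible = 146 + 12 + 34 + 73 + 11 = 276
e = 276 / (276 + 74) = 276 / 350 = 0.7886
e × U = 0.7886 × 47 = 37.06
Denominator = 276 + 37.06 = 313.06
RR3 = 146 / 313.06 = 0.4664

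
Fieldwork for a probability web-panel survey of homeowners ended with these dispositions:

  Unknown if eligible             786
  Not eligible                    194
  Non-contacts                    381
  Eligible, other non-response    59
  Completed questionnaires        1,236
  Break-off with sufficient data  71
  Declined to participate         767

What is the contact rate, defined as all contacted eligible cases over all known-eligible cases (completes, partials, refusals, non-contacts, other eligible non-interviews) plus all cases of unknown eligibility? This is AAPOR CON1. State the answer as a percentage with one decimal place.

64.6%

Num → 1236 + 71 + 767 + 59 = 2133
Base → 1236 + 71 + 767 + 381 + 59 + 786 = 3300
CON1 = 2133 / 3300 = 0.6464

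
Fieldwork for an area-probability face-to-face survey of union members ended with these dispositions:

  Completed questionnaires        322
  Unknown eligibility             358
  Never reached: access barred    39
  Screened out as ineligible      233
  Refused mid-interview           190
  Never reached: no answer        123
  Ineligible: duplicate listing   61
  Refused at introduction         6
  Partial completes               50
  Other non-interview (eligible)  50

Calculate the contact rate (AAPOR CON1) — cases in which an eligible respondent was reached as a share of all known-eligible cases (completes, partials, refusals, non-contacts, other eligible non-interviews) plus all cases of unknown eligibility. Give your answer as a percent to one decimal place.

Refusals = 6 + 190 = 196
Never reached = 123 + 39 = 162
Not eligible = 233 + 61 = 294
Top → 322 + 50 + 196 + 50 = 618
Denominator → 322 + 50 + 196 + 162 + 50 + 358 = 1138
CON1 = 618 / 1138 = 0.5431

54.3%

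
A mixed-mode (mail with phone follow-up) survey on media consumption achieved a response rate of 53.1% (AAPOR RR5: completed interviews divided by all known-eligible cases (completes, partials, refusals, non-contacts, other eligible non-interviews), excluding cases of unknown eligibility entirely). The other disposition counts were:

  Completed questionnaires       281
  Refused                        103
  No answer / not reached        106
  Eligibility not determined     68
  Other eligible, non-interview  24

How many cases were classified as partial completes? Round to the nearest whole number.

RR5 = 281 / D = 0.531
D = 281 / 0.531 = 529.2
Remaining denominator categories sum to 514
partial completes = 529.2 − 514 ≈ 15

15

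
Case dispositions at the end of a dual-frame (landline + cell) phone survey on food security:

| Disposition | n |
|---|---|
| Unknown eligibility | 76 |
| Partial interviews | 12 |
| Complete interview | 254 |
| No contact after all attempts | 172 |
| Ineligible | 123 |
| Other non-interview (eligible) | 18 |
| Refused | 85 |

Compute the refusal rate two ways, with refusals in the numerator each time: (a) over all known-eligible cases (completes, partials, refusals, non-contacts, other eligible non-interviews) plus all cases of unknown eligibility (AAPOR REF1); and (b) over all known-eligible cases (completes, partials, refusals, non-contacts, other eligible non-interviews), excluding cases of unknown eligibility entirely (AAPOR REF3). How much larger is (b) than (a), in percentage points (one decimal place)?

Num: 85
Denom: 254 + 12 + 85 + 172 + 18 + 76 = 617
REF1 = 85 / 617 = 0.1378
Denom: 254 + 12 + 85 + 172 + 18 = 541
REF3 = 85 / 541 = 0.1571
Difference = 15.71 − 13.78 = 1.93 percentage points

1.9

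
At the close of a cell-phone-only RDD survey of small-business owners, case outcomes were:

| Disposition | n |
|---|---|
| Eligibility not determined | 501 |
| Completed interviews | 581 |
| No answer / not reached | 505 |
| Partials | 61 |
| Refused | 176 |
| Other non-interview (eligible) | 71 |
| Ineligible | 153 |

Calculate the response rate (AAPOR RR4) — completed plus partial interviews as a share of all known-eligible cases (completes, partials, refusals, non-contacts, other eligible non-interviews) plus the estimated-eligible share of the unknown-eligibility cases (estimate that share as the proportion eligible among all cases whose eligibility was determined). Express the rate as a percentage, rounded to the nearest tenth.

34.8%

Num → 581 + 61 = 642
Eligible (known) → 581 + 61 + 176 + 505 + 71 = 1394
e = 1394 / (1394 + 153) = 1394 / 1547 = 0.9011
Eligible share of unknowns → 0.9011 × 501 = 451.45
Denom → 1394 + 451.45 = 1845.45
RR4 = 642 / 1845.45 = 0.3479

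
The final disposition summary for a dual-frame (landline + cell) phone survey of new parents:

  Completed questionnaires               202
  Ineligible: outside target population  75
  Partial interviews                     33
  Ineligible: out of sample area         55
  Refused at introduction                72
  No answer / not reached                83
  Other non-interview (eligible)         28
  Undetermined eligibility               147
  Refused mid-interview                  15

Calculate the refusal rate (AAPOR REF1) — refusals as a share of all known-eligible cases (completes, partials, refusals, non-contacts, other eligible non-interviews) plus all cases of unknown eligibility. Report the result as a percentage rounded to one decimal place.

15.0%

Refused = 72 + 15 = 87
Screened out, ineligible = 75 + 55 = 130
Numerator = 87
Base = 202 + 33 + 87 + 83 + 28 + 147 = 580
REF1 = 87 / 580 = 0.1500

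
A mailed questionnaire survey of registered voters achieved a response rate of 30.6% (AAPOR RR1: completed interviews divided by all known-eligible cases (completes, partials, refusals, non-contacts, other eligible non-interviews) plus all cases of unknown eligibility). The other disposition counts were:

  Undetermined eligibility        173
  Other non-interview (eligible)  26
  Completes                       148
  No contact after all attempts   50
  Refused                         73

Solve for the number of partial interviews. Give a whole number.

RR1 = 148 / D = 0.306
D = 148 / 0.306 = 483.7
Remaining denominator categories sum to 470
partial interviews = 483.7 − 470 ≈ 14

14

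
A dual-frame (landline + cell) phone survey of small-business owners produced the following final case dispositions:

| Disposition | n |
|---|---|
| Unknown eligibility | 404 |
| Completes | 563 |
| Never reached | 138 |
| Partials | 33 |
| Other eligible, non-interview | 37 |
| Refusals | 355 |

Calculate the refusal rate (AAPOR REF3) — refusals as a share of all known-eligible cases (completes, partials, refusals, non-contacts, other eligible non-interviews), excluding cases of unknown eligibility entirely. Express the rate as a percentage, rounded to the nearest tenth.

31.5%

Numerator → 355
Denom → 563 + 33 + 355 + 138 + 37 = 1126
REF3 = 355 / 1126 = 0.3153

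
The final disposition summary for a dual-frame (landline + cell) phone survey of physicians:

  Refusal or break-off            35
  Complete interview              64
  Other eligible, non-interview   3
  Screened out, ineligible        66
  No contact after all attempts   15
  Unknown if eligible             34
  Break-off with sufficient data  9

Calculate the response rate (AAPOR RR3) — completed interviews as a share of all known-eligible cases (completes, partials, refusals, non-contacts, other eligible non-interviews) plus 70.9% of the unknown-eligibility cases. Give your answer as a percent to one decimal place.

Numerator → 64
Eligible (known) → 64 + 9 + 35 + 15 + 3 = 126
e × U → 0.7090 × 34 = 24.11
Denom → 126 + 24.11 = 150.11
RR3 = 64 / 150.11 = 0.4264

42.6%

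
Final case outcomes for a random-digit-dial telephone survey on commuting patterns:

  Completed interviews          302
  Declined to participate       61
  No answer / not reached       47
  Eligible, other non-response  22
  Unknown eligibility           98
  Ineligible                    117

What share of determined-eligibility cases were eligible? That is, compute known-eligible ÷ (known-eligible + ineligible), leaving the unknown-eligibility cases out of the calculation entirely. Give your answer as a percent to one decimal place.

Determined eligible = 302 + 61 + 47 + 22 = 432
e = 432 / (432 + 117) = 432 / 549 = 0.7869

78.7%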